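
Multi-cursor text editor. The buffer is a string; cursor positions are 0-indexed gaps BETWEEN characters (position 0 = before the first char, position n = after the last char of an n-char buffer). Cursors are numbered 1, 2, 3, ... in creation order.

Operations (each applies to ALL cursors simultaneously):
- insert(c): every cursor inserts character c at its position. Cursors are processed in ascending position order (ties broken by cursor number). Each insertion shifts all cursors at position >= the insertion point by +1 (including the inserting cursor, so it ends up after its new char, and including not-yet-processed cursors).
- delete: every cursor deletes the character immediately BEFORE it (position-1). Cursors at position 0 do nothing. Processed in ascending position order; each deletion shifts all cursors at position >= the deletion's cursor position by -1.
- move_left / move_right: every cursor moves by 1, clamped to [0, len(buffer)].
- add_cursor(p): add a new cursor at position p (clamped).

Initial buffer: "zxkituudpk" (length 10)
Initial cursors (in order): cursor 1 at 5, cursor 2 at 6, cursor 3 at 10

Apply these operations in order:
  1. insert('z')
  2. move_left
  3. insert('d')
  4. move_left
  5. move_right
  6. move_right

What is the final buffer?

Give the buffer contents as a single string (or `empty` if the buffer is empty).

After op 1 (insert('z')): buffer="zxkitzuzudpkz" (len 13), cursors c1@6 c2@8 c3@13, authorship .....1.2....3
After op 2 (move_left): buffer="zxkitzuzudpkz" (len 13), cursors c1@5 c2@7 c3@12, authorship .....1.2....3
After op 3 (insert('d')): buffer="zxkitdzudzudpkdz" (len 16), cursors c1@6 c2@9 c3@15, authorship .....11.22....33
After op 4 (move_left): buffer="zxkitdzudzudpkdz" (len 16), cursors c1@5 c2@8 c3@14, authorship .....11.22....33
After op 5 (move_right): buffer="zxkitdzudzudpkdz" (len 16), cursors c1@6 c2@9 c3@15, authorship .....11.22....33
After op 6 (move_right): buffer="zxkitdzudzudpkdz" (len 16), cursors c1@7 c2@10 c3@16, authorship .....11.22....33

Answer: zxkitdzudzudpkdz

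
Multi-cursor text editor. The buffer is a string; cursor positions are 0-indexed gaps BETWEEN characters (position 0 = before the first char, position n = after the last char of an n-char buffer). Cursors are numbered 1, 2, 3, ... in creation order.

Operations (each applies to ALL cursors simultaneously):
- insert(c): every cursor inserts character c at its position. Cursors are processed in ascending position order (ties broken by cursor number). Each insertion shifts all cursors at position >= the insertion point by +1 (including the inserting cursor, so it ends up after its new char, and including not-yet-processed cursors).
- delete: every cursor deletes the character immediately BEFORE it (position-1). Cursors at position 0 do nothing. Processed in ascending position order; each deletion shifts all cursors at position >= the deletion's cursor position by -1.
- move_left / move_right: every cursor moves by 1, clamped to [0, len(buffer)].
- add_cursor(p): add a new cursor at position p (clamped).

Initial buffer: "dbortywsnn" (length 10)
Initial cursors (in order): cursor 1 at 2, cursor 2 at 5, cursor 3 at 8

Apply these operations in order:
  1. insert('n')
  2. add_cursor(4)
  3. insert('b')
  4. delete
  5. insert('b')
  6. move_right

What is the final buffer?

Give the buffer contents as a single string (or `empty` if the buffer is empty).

Answer: dbnbobrtnbywsnbnn

Derivation:
After op 1 (insert('n')): buffer="dbnortnywsnnn" (len 13), cursors c1@3 c2@7 c3@11, authorship ..1...2...3..
After op 2 (add_cursor(4)): buffer="dbnortnywsnnn" (len 13), cursors c1@3 c4@4 c2@7 c3@11, authorship ..1...2...3..
After op 3 (insert('b')): buffer="dbnbobrtnbywsnbnn" (len 17), cursors c1@4 c4@6 c2@10 c3@15, authorship ..11.4..22...33..
After op 4 (delete): buffer="dbnortnywsnnn" (len 13), cursors c1@3 c4@4 c2@7 c3@11, authorship ..1...2...3..
After op 5 (insert('b')): buffer="dbnbobrtnbywsnbnn" (len 17), cursors c1@4 c4@6 c2@10 c3@15, authorship ..11.4..22...33..
After op 6 (move_right): buffer="dbnbobrtnbywsnbnn" (len 17), cursors c1@5 c4@7 c2@11 c3@16, authorship ..11.4..22...33..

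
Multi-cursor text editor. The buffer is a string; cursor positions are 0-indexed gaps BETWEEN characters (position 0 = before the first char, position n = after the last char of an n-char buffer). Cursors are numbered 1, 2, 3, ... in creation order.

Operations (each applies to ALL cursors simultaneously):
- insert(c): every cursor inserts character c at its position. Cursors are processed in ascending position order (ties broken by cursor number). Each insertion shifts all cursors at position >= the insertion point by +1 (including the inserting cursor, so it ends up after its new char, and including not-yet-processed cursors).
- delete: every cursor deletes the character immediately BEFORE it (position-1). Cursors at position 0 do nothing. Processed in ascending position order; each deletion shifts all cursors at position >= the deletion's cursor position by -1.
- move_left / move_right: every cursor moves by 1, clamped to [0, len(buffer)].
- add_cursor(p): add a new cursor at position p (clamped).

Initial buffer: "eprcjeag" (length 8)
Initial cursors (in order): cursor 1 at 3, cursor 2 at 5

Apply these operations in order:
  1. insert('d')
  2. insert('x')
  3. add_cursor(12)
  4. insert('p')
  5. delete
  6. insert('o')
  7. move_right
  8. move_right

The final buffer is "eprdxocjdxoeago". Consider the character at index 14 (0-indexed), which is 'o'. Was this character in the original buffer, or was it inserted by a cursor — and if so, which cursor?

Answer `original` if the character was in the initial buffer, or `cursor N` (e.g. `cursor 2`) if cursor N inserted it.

After op 1 (insert('d')): buffer="eprdcjdeag" (len 10), cursors c1@4 c2@7, authorship ...1..2...
After op 2 (insert('x')): buffer="eprdxcjdxeag" (len 12), cursors c1@5 c2@9, authorship ...11..22...
After op 3 (add_cursor(12)): buffer="eprdxcjdxeag" (len 12), cursors c1@5 c2@9 c3@12, authorship ...11..22...
After op 4 (insert('p')): buffer="eprdxpcjdxpeagp" (len 15), cursors c1@6 c2@11 c3@15, authorship ...111..222...3
After op 5 (delete): buffer="eprdxcjdxeag" (len 12), cursors c1@5 c2@9 c3@12, authorship ...11..22...
After op 6 (insert('o')): buffer="eprdxocjdxoeago" (len 15), cursors c1@6 c2@11 c3@15, authorship ...111..222...3
After op 7 (move_right): buffer="eprdxocjdxoeago" (len 15), cursors c1@7 c2@12 c3@15, authorship ...111..222...3
After op 8 (move_right): buffer="eprdxocjdxoeago" (len 15), cursors c1@8 c2@13 c3@15, authorship ...111..222...3
Authorship (.=original, N=cursor N): . . . 1 1 1 . . 2 2 2 . . . 3
Index 14: author = 3

Answer: cursor 3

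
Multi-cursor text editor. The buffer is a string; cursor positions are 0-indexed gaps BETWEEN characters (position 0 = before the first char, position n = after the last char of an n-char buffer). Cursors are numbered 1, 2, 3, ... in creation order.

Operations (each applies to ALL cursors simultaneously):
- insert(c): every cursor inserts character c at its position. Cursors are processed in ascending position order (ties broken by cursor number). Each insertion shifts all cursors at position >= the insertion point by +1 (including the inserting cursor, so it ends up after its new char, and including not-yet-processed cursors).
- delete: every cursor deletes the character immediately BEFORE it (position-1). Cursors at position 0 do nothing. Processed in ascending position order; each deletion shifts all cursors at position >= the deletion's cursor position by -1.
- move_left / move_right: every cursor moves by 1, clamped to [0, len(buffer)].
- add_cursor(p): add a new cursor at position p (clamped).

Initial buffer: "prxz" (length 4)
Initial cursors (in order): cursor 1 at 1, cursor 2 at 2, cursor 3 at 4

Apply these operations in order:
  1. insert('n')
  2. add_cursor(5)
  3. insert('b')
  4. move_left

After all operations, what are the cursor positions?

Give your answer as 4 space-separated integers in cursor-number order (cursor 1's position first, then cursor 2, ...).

After op 1 (insert('n')): buffer="pnrnxzn" (len 7), cursors c1@2 c2@4 c3@7, authorship .1.2..3
After op 2 (add_cursor(5)): buffer="pnrnxzn" (len 7), cursors c1@2 c2@4 c4@5 c3@7, authorship .1.2..3
After op 3 (insert('b')): buffer="pnbrnbxbznb" (len 11), cursors c1@3 c2@6 c4@8 c3@11, authorship .11.22.4.33
After op 4 (move_left): buffer="pnbrnbxbznb" (len 11), cursors c1@2 c2@5 c4@7 c3@10, authorship .11.22.4.33

Answer: 2 5 10 7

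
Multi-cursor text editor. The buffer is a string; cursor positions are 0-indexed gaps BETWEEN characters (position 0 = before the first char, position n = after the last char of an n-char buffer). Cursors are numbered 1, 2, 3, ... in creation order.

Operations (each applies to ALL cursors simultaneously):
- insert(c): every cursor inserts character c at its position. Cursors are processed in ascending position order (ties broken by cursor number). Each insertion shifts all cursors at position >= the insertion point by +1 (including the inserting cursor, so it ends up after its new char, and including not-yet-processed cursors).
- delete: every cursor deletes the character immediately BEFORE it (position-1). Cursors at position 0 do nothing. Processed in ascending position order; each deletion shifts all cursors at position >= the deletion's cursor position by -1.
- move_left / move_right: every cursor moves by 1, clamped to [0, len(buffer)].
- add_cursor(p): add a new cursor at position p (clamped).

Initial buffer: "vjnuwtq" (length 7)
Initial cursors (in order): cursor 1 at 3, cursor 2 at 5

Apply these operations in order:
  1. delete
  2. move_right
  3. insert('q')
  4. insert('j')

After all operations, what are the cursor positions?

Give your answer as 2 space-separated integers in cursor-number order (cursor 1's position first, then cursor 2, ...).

Answer: 5 8

Derivation:
After op 1 (delete): buffer="vjutq" (len 5), cursors c1@2 c2@3, authorship .....
After op 2 (move_right): buffer="vjutq" (len 5), cursors c1@3 c2@4, authorship .....
After op 3 (insert('q')): buffer="vjuqtqq" (len 7), cursors c1@4 c2@6, authorship ...1.2.
After op 4 (insert('j')): buffer="vjuqjtqjq" (len 9), cursors c1@5 c2@8, authorship ...11.22.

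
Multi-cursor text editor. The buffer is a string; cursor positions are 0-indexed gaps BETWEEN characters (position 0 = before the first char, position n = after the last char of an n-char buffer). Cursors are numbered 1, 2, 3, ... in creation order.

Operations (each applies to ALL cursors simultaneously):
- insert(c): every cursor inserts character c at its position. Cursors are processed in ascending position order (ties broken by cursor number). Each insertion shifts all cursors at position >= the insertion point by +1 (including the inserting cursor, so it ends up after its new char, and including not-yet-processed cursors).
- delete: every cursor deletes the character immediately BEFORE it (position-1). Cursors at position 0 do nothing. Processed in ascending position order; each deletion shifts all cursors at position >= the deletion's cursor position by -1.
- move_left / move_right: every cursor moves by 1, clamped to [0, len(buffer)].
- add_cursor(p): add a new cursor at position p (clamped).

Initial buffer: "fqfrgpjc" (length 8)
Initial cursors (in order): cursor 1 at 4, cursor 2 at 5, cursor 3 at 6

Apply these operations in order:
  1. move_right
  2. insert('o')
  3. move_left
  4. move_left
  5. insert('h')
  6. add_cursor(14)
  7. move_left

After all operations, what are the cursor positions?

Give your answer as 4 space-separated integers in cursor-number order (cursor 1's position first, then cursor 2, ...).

Answer: 4 7 10 13

Derivation:
After op 1 (move_right): buffer="fqfrgpjc" (len 8), cursors c1@5 c2@6 c3@7, authorship ........
After op 2 (insert('o')): buffer="fqfrgopojoc" (len 11), cursors c1@6 c2@8 c3@10, authorship .....1.2.3.
After op 3 (move_left): buffer="fqfrgopojoc" (len 11), cursors c1@5 c2@7 c3@9, authorship .....1.2.3.
After op 4 (move_left): buffer="fqfrgopojoc" (len 11), cursors c1@4 c2@6 c3@8, authorship .....1.2.3.
After op 5 (insert('h')): buffer="fqfrhgohpohjoc" (len 14), cursors c1@5 c2@8 c3@11, authorship ....1.12.23.3.
After op 6 (add_cursor(14)): buffer="fqfrhgohpohjoc" (len 14), cursors c1@5 c2@8 c3@11 c4@14, authorship ....1.12.23.3.
After op 7 (move_left): buffer="fqfrhgohpohjoc" (len 14), cursors c1@4 c2@7 c3@10 c4@13, authorship ....1.12.23.3.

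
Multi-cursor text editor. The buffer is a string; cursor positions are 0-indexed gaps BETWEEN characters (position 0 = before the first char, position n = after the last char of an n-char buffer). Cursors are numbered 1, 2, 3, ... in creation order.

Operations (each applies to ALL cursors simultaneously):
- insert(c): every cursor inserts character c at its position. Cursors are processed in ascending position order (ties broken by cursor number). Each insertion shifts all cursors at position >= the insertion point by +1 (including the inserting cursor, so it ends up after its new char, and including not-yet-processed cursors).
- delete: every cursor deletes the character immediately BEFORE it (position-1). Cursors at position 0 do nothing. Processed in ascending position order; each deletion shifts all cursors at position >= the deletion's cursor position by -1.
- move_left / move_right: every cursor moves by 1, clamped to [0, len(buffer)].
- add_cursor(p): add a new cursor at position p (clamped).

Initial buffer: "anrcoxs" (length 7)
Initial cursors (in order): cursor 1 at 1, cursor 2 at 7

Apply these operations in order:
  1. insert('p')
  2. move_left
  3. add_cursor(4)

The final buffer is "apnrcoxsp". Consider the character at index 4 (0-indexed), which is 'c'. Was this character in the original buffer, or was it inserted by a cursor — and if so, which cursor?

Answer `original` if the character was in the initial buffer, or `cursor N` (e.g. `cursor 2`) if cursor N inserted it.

After op 1 (insert('p')): buffer="apnrcoxsp" (len 9), cursors c1@2 c2@9, authorship .1......2
After op 2 (move_left): buffer="apnrcoxsp" (len 9), cursors c1@1 c2@8, authorship .1......2
After op 3 (add_cursor(4)): buffer="apnrcoxsp" (len 9), cursors c1@1 c3@4 c2@8, authorship .1......2
Authorship (.=original, N=cursor N): . 1 . . . . . . 2
Index 4: author = original

Answer: original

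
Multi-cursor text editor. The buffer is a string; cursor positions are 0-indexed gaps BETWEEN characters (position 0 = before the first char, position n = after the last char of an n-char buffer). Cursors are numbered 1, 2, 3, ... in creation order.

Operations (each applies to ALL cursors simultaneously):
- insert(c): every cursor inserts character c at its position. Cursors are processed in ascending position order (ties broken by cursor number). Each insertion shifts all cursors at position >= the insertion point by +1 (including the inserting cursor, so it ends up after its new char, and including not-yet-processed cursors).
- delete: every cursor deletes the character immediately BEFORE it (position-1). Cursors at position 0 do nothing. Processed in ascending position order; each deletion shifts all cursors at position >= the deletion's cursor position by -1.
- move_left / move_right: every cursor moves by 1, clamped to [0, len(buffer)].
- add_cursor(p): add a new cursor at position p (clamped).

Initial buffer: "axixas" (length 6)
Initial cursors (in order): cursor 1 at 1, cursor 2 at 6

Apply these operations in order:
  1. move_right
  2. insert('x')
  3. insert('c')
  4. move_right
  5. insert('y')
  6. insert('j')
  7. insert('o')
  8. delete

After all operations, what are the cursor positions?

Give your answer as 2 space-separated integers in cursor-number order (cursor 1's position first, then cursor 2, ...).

Answer: 7 14

Derivation:
After op 1 (move_right): buffer="axixas" (len 6), cursors c1@2 c2@6, authorship ......
After op 2 (insert('x')): buffer="axxixasx" (len 8), cursors c1@3 c2@8, authorship ..1....2
After op 3 (insert('c')): buffer="axxcixasxc" (len 10), cursors c1@4 c2@10, authorship ..11....22
After op 4 (move_right): buffer="axxcixasxc" (len 10), cursors c1@5 c2@10, authorship ..11....22
After op 5 (insert('y')): buffer="axxciyxasxcy" (len 12), cursors c1@6 c2@12, authorship ..11.1...222
After op 6 (insert('j')): buffer="axxciyjxasxcyj" (len 14), cursors c1@7 c2@14, authorship ..11.11...2222
After op 7 (insert('o')): buffer="axxciyjoxasxcyjo" (len 16), cursors c1@8 c2@16, authorship ..11.111...22222
After op 8 (delete): buffer="axxciyjxasxcyj" (len 14), cursors c1@7 c2@14, authorship ..11.11...2222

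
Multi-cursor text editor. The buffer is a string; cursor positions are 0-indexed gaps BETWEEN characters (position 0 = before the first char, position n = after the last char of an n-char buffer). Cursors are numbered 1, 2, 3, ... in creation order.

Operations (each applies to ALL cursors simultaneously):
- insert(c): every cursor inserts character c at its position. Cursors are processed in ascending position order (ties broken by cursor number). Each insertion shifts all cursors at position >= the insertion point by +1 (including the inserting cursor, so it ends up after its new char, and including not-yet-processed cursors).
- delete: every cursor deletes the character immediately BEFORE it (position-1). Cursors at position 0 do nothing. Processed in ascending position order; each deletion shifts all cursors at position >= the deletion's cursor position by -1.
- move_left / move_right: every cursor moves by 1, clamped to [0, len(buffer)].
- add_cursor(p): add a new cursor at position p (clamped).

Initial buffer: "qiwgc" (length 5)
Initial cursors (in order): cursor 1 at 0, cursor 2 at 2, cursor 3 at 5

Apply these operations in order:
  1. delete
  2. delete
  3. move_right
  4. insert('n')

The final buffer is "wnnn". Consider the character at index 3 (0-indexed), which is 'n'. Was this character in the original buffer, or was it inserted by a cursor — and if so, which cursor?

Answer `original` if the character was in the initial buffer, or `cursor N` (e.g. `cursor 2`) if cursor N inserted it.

After op 1 (delete): buffer="qwg" (len 3), cursors c1@0 c2@1 c3@3, authorship ...
After op 2 (delete): buffer="w" (len 1), cursors c1@0 c2@0 c3@1, authorship .
After op 3 (move_right): buffer="w" (len 1), cursors c1@1 c2@1 c3@1, authorship .
After op 4 (insert('n')): buffer="wnnn" (len 4), cursors c1@4 c2@4 c3@4, authorship .123
Authorship (.=original, N=cursor N): . 1 2 3
Index 3: author = 3

Answer: cursor 3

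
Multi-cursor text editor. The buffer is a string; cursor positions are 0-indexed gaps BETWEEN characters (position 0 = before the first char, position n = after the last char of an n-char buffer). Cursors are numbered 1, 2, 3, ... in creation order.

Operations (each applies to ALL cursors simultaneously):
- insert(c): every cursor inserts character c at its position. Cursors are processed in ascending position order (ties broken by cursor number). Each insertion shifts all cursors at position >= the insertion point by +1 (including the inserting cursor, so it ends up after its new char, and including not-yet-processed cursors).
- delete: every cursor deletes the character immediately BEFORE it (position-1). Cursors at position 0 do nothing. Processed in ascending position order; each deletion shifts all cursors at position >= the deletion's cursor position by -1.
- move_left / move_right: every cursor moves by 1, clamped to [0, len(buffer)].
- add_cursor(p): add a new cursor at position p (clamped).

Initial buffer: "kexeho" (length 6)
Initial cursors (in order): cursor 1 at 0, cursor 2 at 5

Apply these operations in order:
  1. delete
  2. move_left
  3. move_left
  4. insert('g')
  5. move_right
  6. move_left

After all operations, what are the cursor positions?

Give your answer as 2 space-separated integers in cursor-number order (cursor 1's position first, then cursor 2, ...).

Answer: 1 4

Derivation:
After op 1 (delete): buffer="kexeo" (len 5), cursors c1@0 c2@4, authorship .....
After op 2 (move_left): buffer="kexeo" (len 5), cursors c1@0 c2@3, authorship .....
After op 3 (move_left): buffer="kexeo" (len 5), cursors c1@0 c2@2, authorship .....
After op 4 (insert('g')): buffer="gkegxeo" (len 7), cursors c1@1 c2@4, authorship 1..2...
After op 5 (move_right): buffer="gkegxeo" (len 7), cursors c1@2 c2@5, authorship 1..2...
After op 6 (move_left): buffer="gkegxeo" (len 7), cursors c1@1 c2@4, authorship 1..2...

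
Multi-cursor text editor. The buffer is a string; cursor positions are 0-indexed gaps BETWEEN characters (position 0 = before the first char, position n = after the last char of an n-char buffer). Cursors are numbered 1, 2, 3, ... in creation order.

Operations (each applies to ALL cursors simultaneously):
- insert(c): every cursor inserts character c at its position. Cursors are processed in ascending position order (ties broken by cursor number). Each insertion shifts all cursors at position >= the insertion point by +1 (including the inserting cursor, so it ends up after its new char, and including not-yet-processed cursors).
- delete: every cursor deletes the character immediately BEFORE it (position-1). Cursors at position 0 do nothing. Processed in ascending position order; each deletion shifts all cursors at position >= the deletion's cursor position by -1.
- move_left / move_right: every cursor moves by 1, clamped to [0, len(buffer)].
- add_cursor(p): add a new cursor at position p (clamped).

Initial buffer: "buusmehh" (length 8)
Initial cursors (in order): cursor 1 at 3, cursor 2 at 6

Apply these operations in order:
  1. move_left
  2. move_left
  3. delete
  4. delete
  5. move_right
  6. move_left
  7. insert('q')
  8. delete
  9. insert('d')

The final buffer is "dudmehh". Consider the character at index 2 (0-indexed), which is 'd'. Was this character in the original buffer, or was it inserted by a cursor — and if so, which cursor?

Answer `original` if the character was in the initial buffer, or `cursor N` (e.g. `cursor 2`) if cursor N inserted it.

After op 1 (move_left): buffer="buusmehh" (len 8), cursors c1@2 c2@5, authorship ........
After op 2 (move_left): buffer="buusmehh" (len 8), cursors c1@1 c2@4, authorship ........
After op 3 (delete): buffer="uumehh" (len 6), cursors c1@0 c2@2, authorship ......
After op 4 (delete): buffer="umehh" (len 5), cursors c1@0 c2@1, authorship .....
After op 5 (move_right): buffer="umehh" (len 5), cursors c1@1 c2@2, authorship .....
After op 6 (move_left): buffer="umehh" (len 5), cursors c1@0 c2@1, authorship .....
After op 7 (insert('q')): buffer="quqmehh" (len 7), cursors c1@1 c2@3, authorship 1.2....
After op 8 (delete): buffer="umehh" (len 5), cursors c1@0 c2@1, authorship .....
After op 9 (insert('d')): buffer="dudmehh" (len 7), cursors c1@1 c2@3, authorship 1.2....
Authorship (.=original, N=cursor N): 1 . 2 . . . .
Index 2: author = 2

Answer: cursor 2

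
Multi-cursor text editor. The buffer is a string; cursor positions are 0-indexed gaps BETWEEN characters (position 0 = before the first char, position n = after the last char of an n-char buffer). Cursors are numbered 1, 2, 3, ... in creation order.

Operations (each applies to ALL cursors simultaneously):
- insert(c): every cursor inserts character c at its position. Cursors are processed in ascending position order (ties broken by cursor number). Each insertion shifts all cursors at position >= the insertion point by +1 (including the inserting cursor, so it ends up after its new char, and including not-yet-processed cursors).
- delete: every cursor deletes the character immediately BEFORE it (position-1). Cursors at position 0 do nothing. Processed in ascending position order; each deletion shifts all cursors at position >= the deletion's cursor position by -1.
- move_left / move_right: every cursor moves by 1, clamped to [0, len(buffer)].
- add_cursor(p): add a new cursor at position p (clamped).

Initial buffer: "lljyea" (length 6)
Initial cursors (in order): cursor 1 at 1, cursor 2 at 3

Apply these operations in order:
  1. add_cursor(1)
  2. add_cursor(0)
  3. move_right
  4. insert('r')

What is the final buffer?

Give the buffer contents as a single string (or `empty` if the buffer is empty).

Answer: lrlrrjyrea

Derivation:
After op 1 (add_cursor(1)): buffer="lljyea" (len 6), cursors c1@1 c3@1 c2@3, authorship ......
After op 2 (add_cursor(0)): buffer="lljyea" (len 6), cursors c4@0 c1@1 c3@1 c2@3, authorship ......
After op 3 (move_right): buffer="lljyea" (len 6), cursors c4@1 c1@2 c3@2 c2@4, authorship ......
After op 4 (insert('r')): buffer="lrlrrjyrea" (len 10), cursors c4@2 c1@5 c3@5 c2@8, authorship .4.13..2..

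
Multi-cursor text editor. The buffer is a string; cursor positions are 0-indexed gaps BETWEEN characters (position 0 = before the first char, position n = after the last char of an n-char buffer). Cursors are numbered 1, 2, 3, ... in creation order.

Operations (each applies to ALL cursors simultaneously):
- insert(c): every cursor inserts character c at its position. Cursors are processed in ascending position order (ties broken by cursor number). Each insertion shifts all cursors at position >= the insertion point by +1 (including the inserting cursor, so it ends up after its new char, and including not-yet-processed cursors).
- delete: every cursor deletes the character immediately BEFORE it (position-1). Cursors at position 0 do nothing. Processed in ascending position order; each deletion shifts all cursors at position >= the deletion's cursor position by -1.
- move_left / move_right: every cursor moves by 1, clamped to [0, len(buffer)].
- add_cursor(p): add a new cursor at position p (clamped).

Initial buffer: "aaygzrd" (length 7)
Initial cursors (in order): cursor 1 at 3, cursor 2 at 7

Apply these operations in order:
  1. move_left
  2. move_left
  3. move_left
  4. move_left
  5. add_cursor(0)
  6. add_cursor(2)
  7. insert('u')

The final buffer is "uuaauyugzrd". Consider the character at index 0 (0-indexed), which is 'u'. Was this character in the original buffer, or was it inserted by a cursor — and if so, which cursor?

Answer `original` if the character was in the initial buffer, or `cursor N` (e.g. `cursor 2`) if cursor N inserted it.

After op 1 (move_left): buffer="aaygzrd" (len 7), cursors c1@2 c2@6, authorship .......
After op 2 (move_left): buffer="aaygzrd" (len 7), cursors c1@1 c2@5, authorship .......
After op 3 (move_left): buffer="aaygzrd" (len 7), cursors c1@0 c2@4, authorship .......
After op 4 (move_left): buffer="aaygzrd" (len 7), cursors c1@0 c2@3, authorship .......
After op 5 (add_cursor(0)): buffer="aaygzrd" (len 7), cursors c1@0 c3@0 c2@3, authorship .......
After op 6 (add_cursor(2)): buffer="aaygzrd" (len 7), cursors c1@0 c3@0 c4@2 c2@3, authorship .......
After op 7 (insert('u')): buffer="uuaauyugzrd" (len 11), cursors c1@2 c3@2 c4@5 c2@7, authorship 13..4.2....
Authorship (.=original, N=cursor N): 1 3 . . 4 . 2 . . . .
Index 0: author = 1

Answer: cursor 1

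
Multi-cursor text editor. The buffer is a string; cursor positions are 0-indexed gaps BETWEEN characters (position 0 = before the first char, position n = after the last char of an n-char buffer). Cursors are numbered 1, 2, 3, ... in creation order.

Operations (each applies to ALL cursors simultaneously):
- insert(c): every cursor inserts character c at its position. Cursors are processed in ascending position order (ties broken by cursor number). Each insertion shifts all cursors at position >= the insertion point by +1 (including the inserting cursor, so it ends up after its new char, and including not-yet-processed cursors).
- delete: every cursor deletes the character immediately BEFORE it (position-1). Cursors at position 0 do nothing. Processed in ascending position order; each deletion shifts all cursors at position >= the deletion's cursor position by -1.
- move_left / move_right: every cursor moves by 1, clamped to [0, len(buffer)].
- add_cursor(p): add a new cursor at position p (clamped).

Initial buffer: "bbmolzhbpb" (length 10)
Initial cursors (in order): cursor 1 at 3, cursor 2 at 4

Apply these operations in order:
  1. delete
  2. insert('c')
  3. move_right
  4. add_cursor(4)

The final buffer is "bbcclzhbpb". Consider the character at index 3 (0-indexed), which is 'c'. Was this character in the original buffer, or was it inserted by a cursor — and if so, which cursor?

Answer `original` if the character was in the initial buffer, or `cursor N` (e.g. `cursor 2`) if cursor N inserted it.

After op 1 (delete): buffer="bblzhbpb" (len 8), cursors c1@2 c2@2, authorship ........
After op 2 (insert('c')): buffer="bbcclzhbpb" (len 10), cursors c1@4 c2@4, authorship ..12......
After op 3 (move_right): buffer="bbcclzhbpb" (len 10), cursors c1@5 c2@5, authorship ..12......
After op 4 (add_cursor(4)): buffer="bbcclzhbpb" (len 10), cursors c3@4 c1@5 c2@5, authorship ..12......
Authorship (.=original, N=cursor N): . . 1 2 . . . . . .
Index 3: author = 2

Answer: cursor 2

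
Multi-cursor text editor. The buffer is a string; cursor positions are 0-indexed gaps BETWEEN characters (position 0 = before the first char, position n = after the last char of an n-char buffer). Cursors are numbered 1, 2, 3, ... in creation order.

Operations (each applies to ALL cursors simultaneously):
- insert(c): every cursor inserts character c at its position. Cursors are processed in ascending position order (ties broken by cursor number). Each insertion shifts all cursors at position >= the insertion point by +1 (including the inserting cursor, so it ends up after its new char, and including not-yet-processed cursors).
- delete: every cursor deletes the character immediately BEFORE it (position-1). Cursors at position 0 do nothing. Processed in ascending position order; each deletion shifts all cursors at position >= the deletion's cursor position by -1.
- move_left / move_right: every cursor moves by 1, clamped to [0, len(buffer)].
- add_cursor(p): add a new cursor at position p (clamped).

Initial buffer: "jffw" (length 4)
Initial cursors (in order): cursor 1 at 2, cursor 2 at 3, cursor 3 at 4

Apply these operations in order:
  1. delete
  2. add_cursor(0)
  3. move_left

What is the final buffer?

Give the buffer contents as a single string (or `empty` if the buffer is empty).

After op 1 (delete): buffer="j" (len 1), cursors c1@1 c2@1 c3@1, authorship .
After op 2 (add_cursor(0)): buffer="j" (len 1), cursors c4@0 c1@1 c2@1 c3@1, authorship .
After op 3 (move_left): buffer="j" (len 1), cursors c1@0 c2@0 c3@0 c4@0, authorship .

Answer: j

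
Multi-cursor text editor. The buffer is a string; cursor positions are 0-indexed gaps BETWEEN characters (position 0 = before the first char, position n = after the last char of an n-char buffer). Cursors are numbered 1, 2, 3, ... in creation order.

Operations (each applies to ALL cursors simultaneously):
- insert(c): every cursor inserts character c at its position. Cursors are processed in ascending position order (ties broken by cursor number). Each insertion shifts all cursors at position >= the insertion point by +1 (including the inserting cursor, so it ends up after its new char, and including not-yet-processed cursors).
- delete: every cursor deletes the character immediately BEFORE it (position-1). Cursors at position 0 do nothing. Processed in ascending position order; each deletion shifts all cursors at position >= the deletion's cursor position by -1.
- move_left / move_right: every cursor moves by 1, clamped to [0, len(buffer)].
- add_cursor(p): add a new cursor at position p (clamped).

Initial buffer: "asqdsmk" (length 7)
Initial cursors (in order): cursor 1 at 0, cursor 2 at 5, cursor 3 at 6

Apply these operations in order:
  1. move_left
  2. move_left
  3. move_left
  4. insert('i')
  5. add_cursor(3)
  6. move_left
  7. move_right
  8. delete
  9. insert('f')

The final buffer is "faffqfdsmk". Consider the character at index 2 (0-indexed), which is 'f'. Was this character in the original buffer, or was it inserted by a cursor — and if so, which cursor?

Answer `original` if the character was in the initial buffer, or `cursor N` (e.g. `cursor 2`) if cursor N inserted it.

After op 1 (move_left): buffer="asqdsmk" (len 7), cursors c1@0 c2@4 c3@5, authorship .......
After op 2 (move_left): buffer="asqdsmk" (len 7), cursors c1@0 c2@3 c3@4, authorship .......
After op 3 (move_left): buffer="asqdsmk" (len 7), cursors c1@0 c2@2 c3@3, authorship .......
After op 4 (insert('i')): buffer="iasiqidsmk" (len 10), cursors c1@1 c2@4 c3@6, authorship 1..2.3....
After op 5 (add_cursor(3)): buffer="iasiqidsmk" (len 10), cursors c1@1 c4@3 c2@4 c3@6, authorship 1..2.3....
After op 6 (move_left): buffer="iasiqidsmk" (len 10), cursors c1@0 c4@2 c2@3 c3@5, authorship 1..2.3....
After op 7 (move_right): buffer="iasiqidsmk" (len 10), cursors c1@1 c4@3 c2@4 c3@6, authorship 1..2.3....
After op 8 (delete): buffer="aqdsmk" (len 6), cursors c1@0 c2@1 c4@1 c3@2, authorship ......
After op 9 (insert('f')): buffer="faffqfdsmk" (len 10), cursors c1@1 c2@4 c4@4 c3@6, authorship 1.24.3....
Authorship (.=original, N=cursor N): 1 . 2 4 . 3 . . . .
Index 2: author = 2

Answer: cursor 2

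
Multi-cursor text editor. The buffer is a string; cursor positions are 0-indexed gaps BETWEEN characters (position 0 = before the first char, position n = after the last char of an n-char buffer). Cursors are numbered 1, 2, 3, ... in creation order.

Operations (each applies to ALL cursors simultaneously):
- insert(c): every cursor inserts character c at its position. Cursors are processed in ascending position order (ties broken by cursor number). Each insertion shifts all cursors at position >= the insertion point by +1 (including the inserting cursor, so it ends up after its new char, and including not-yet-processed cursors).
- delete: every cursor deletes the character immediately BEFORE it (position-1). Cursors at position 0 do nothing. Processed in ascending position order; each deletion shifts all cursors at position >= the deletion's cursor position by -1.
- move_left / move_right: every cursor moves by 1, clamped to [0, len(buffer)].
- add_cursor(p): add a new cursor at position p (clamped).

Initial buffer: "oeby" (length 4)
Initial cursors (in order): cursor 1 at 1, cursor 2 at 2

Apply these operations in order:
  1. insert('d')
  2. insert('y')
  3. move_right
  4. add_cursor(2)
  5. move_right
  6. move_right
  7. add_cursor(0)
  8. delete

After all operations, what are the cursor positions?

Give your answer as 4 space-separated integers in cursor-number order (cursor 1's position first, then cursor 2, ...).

Answer: 4 5 3 0

Derivation:
After op 1 (insert('d')): buffer="odedby" (len 6), cursors c1@2 c2@4, authorship .1.2..
After op 2 (insert('y')): buffer="odyedyby" (len 8), cursors c1@3 c2@6, authorship .11.22..
After op 3 (move_right): buffer="odyedyby" (len 8), cursors c1@4 c2@7, authorship .11.22..
After op 4 (add_cursor(2)): buffer="odyedyby" (len 8), cursors c3@2 c1@4 c2@7, authorship .11.22..
After op 5 (move_right): buffer="odyedyby" (len 8), cursors c3@3 c1@5 c2@8, authorship .11.22..
After op 6 (move_right): buffer="odyedyby" (len 8), cursors c3@4 c1@6 c2@8, authorship .11.22..
After op 7 (add_cursor(0)): buffer="odyedyby" (len 8), cursors c4@0 c3@4 c1@6 c2@8, authorship .11.22..
After op 8 (delete): buffer="odydb" (len 5), cursors c4@0 c3@3 c1@4 c2@5, authorship .112.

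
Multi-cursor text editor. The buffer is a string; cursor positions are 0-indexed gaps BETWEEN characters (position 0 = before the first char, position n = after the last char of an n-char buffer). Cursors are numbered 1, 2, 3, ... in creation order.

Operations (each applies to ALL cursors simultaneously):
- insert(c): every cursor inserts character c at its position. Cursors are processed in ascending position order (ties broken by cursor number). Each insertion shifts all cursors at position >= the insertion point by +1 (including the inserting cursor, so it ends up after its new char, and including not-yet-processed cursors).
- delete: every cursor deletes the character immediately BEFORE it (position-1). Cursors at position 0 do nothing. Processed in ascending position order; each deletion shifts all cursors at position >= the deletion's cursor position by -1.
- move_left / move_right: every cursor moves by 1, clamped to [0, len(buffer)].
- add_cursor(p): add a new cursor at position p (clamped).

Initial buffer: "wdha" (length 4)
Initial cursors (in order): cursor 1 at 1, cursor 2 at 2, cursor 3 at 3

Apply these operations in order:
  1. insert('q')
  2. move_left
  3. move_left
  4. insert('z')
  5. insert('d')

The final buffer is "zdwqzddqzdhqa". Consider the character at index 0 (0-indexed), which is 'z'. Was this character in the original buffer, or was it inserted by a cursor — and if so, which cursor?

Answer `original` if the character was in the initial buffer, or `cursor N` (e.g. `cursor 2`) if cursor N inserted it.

Answer: cursor 1

Derivation:
After op 1 (insert('q')): buffer="wqdqhqa" (len 7), cursors c1@2 c2@4 c3@6, authorship .1.2.3.
After op 2 (move_left): buffer="wqdqhqa" (len 7), cursors c1@1 c2@3 c3@5, authorship .1.2.3.
After op 3 (move_left): buffer="wqdqhqa" (len 7), cursors c1@0 c2@2 c3@4, authorship .1.2.3.
After op 4 (insert('z')): buffer="zwqzdqzhqa" (len 10), cursors c1@1 c2@4 c3@7, authorship 1.12.23.3.
After op 5 (insert('d')): buffer="zdwqzddqzdhqa" (len 13), cursors c1@2 c2@6 c3@10, authorship 11.122.233.3.
Authorship (.=original, N=cursor N): 1 1 . 1 2 2 . 2 3 3 . 3 .
Index 0: author = 1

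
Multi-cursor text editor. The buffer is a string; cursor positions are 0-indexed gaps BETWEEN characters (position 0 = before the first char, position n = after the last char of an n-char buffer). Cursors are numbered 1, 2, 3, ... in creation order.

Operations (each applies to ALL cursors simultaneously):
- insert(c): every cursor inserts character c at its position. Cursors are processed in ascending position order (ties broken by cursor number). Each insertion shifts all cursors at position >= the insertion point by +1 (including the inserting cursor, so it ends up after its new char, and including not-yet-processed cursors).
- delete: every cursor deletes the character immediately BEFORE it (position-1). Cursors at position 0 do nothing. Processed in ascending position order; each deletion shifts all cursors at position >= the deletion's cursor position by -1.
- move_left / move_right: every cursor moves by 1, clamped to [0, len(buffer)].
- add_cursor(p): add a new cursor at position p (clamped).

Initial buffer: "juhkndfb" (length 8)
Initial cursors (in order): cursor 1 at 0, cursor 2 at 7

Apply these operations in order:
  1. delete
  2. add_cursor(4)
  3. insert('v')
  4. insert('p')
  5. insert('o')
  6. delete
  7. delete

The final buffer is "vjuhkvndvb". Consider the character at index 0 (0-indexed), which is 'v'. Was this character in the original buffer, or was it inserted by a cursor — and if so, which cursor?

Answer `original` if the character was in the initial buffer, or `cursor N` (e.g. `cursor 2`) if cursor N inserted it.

After op 1 (delete): buffer="juhkndb" (len 7), cursors c1@0 c2@6, authorship .......
After op 2 (add_cursor(4)): buffer="juhkndb" (len 7), cursors c1@0 c3@4 c2@6, authorship .......
After op 3 (insert('v')): buffer="vjuhkvndvb" (len 10), cursors c1@1 c3@6 c2@9, authorship 1....3..2.
After op 4 (insert('p')): buffer="vpjuhkvpndvpb" (len 13), cursors c1@2 c3@8 c2@12, authorship 11....33..22.
After op 5 (insert('o')): buffer="vpojuhkvpondvpob" (len 16), cursors c1@3 c3@10 c2@15, authorship 111....333..222.
After op 6 (delete): buffer="vpjuhkvpndvpb" (len 13), cursors c1@2 c3@8 c2@12, authorship 11....33..22.
After op 7 (delete): buffer="vjuhkvndvb" (len 10), cursors c1@1 c3@6 c2@9, authorship 1....3..2.
Authorship (.=original, N=cursor N): 1 . . . . 3 . . 2 .
Index 0: author = 1

Answer: cursor 1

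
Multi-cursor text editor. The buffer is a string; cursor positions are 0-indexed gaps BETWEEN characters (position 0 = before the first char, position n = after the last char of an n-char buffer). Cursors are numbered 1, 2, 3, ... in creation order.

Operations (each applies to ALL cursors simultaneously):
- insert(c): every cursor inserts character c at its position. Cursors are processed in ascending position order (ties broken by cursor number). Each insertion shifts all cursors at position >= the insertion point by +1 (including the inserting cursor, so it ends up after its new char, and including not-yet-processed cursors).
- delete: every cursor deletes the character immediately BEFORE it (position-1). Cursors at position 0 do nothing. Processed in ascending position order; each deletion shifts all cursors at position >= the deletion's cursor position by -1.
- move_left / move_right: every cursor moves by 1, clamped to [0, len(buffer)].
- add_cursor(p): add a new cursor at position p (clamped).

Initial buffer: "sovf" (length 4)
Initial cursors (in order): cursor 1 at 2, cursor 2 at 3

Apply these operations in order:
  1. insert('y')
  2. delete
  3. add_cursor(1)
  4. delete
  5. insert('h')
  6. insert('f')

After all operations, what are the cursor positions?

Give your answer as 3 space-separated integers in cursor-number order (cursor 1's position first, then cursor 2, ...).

Answer: 6 6 6

Derivation:
After op 1 (insert('y')): buffer="soyvyf" (len 6), cursors c1@3 c2@5, authorship ..1.2.
After op 2 (delete): buffer="sovf" (len 4), cursors c1@2 c2@3, authorship ....
After op 3 (add_cursor(1)): buffer="sovf" (len 4), cursors c3@1 c1@2 c2@3, authorship ....
After op 4 (delete): buffer="f" (len 1), cursors c1@0 c2@0 c3@0, authorship .
After op 5 (insert('h')): buffer="hhhf" (len 4), cursors c1@3 c2@3 c3@3, authorship 123.
After op 6 (insert('f')): buffer="hhhffff" (len 7), cursors c1@6 c2@6 c3@6, authorship 123123.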